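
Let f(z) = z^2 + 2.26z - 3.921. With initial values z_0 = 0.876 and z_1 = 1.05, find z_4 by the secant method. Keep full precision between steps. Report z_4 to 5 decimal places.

Secant update: z_(k+1) = z_k − f(z_k)·(z_k − z_(k-1))/(f(z_k) − f(z_(k-1))).
f(z_0) = -1.173864, f(z_1) = -0.445500
z_2 = 1.050000 - (-0.445500)·(1.050000 - 0.876000)/(-0.445500 - (-1.173864)) = 1.156426; f(z_2) = 0.029845
z_3 = 1.156426 - (0.029845)·(1.156426 - 1.050000)/(0.029845 - (-0.445500)) = 1.149744; f(z_3) = -0.000666
z_4 = 1.149744 - (-0.000666)·(1.149744 - 1.156426)/(-0.000666 - (0.029845)) = 1.149890; f(z_4) = -0.000001

1.14989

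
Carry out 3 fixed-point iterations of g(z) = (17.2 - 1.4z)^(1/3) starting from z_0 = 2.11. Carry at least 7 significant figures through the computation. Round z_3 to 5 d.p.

2.40101

z_1 = g(2.110000) = 2.424177
z_2 = g(2.424177) = 2.398967
z_3 = g(2.398967) = 2.401009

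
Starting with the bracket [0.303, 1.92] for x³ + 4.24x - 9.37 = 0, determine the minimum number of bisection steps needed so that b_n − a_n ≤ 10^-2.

Initial width b − a = 1.92 − 0.303 = 1.617000.
After n steps the width is (b−a)/2^n; need (b−a)/2^n ≤ 10^-2.
So n ≥ log₂(1.617000/10^-2) = log₂(161.7000) ≈ 7.3372.
Hence n = 8.

8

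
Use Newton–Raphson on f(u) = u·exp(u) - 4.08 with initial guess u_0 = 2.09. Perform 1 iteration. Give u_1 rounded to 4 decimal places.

f'(u) = (u + 1)·exp(u)
u_0 = 2.090000: f = 12.817473, f' = 24.982388 → u_1 = 2.090000 - (12.817473)/(24.982388) = 1.576940

1.5769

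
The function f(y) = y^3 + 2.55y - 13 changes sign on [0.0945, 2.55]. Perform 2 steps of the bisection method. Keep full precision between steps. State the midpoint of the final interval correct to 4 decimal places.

f(0.094500) = -12.758181, f(2.550000) = 10.083875 (opposite signs)
step 1: m = 1.322250, f(m) = -7.316513 < 0 → root in [1.322250, 2.550000]
step 2: m = 1.936125, f(m) = -0.805162 < 0 → root in [1.936125, 2.550000]
Midpoint of [1.936125, 2.550000] = 2.243062

2.2431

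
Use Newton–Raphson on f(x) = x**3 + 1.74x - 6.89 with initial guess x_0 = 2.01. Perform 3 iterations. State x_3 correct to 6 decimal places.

1.601064

f'(x) = 3x**2 + 1.74
x_0 = 2.010000: f = 4.728001, f' = 13.860300 → x_1 = 2.010000 - (4.728001)/(13.860300) = 1.668882
x_1 = 1.668882: f = 0.661968, f' = 10.095499 → x_2 = 1.668882 - (0.661968)/(10.095499) = 1.603311
x_2 = 1.603311: f = 0.021244, f' = 9.451820 → x_3 = 1.603311 - (0.021244)/(9.451820) = 1.601064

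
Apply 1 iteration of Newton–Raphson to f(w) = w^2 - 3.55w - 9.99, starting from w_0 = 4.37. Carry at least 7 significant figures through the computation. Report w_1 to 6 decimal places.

5.604412

f'(w) = 2w - 3.55
w_0 = 4.370000: f = -6.406600, f' = 5.190000 → w_1 = 4.370000 - (-6.406600)/(5.190000) = 5.604412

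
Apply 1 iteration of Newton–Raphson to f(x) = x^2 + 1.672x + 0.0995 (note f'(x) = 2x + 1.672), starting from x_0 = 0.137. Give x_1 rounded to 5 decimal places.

Newton update: x ← x − f(x)/f'(x).
x_0 = 0.137000: f = 0.347333, f' = 1.946000 → x_1 = 0.137000 - (0.347333)/(1.946000) = -0.041486

-0.04149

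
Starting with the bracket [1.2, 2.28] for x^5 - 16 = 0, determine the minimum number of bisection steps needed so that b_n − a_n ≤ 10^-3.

Initial width b − a = 2.28 − 1.2 = 1.080000.
After n steps the width is (b−a)/2^n; need (b−a)/2^n ≤ 10^-3.
So n ≥ log₂(1.080000/10^-3) = log₂(1080.0000) ≈ 10.0768.
Hence n = 11.

11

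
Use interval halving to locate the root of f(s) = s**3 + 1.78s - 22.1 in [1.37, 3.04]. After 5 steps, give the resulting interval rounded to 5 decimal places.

f(1.370000) = -17.090047, f(3.040000) = 11.405664 (opposite signs)
step 1: m = 2.205000, f(m) = -7.454335 < 0 → root in [2.205000, 3.040000]
step 2: m = 2.622500, f(m) = 0.604310 > 0 → root in [2.205000, 2.622500]
step 3: m = 2.413750, f(m) = -3.740561 < 0 → root in [2.413750, 2.622500]
step 4: m = 2.518125, f(m) = -1.650424 < 0 → root in [2.518125, 2.622500]
step 5: m = 2.570312, f(m) = -0.544058 < 0 → root in [2.570312, 2.622500]

[2.57031, 2.62250]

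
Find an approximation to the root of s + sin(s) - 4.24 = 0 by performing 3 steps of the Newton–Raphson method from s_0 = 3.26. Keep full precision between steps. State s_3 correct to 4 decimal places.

Newton update: s ← s − f(s)/f'(s).
f'(s) = 1 + cos(s)
s_0 = 3.260000: f = -1.098131, f' = 0.007002 → s_1 = 3.260000 - (-1.098131)/(0.007002) = 160.091850
s_1 = 160.091850: f = 155.980865, f' = 0.008357 → s_2 = 160.091850 - (155.980865)/(0.008357) = -18503.788098
s_2 = -18503.788098: f = -18507.836656, f' = 1.981504 → s_3 = -18503.788098 - (-18507.836656)/(1.981504) = -9163.490196

-9163.4902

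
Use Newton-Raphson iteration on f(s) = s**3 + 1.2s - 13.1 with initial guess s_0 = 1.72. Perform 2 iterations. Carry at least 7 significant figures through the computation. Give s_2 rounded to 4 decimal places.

f'(s) = 3s**2 + 1.2
s_0 = 1.720000: f = -5.947552, f' = 10.075200 → s_1 = 1.720000 - (-5.947552)/(10.075200) = 2.310316
s_1 = 2.310316: f = 2.003830, f' = 17.212680 → s_2 = 2.310316 - (2.003830)/(17.212680) = 2.193900

2.1939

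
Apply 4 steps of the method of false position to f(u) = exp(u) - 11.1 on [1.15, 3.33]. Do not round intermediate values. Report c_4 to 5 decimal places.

False-position update: c = (a·f(b) − b·f(a))/(f(b) − f(a)); replace the endpoint whose sign matches f(c).
f(1.150000) = -7.941807, f(3.330000) = 16.838342
step 1: c = 1.848670, f(c) = -4.748635 < 0 → new bracket [1.848670, 3.330000]
step 2: c = 2.174528, f(c) = -2.301968 < 0 → new bracket [2.174528, 3.330000]
step 3: c = 2.313494, f(c) = -0.990309 < 0 → new bracket [2.313494, 3.330000]
step 4: c = 2.369957, f(c) = -0.403065 < 0 → new bracket [2.369957, 3.330000]

2.36996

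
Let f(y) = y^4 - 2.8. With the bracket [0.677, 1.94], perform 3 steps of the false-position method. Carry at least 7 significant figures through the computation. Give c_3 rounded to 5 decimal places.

1.17226

f(0.677000) = -2.589935, f(1.940000) = 11.364685
step 1: c = 0.911409, f(c) = -2.109994 < 0 → new bracket [0.911409, 1.940000]
step 2: c = 1.072476, f(c) = -1.477031 < 0 → new bracket [1.072476, 1.940000]
step 3: c = 1.172257, f(c) = -0.911614 < 0 → new bracket [1.172257, 1.940000]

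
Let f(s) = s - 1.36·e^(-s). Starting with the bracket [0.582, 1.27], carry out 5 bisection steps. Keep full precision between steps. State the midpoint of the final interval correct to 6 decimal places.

f(0.582000) = -0.177940, f(1.270000) = 0.888069 (opposite signs)
step 1: m = 0.926000, f(m) = 0.387256 > 0 → root in [0.582000, 0.926000]
step 2: m = 0.754000, f(m) = 0.114146 > 0 → root in [0.582000, 0.754000]
step 3: m = 0.668000, f(m) = -0.029317 < 0 → root in [0.668000, 0.754000]
step 4: m = 0.711000, f(m) = 0.043032 > 0 → root in [0.668000, 0.711000]
step 5: m = 0.689500, f(m) = 0.007015 > 0 → root in [0.668000, 0.689500]
Midpoint of [0.668000, 0.689500] = 0.678750

0.678750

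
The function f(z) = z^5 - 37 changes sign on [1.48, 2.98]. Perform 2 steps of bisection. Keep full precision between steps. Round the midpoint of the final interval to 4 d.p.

2.0425

f(1.480000) = -29.899179, f(2.980000) = 198.007282 (opposite signs)
step 1: m = 2.230000, f(m) = 18.147308 > 0 → root in [1.480000, 2.230000]
step 2: m = 1.855000, f(m) = -15.035589 < 0 → root in [1.855000, 2.230000]
Midpoint of [1.855000, 2.230000] = 2.042500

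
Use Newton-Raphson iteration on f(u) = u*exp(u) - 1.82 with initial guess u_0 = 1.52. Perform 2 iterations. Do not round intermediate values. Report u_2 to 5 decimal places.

Newton update: u ← u − f(u)/f'(u).
f'(u) = (u+1)*exp(u)
u_0 = 1.520000: f = 5.129782, f' = 11.522007 → u_1 = 1.520000 - (5.129782)/(11.522007) = 1.074784
u_1 = 1.074784: f = 1.328429, f' = 6.077789 → u_2 = 1.074784 - (1.328429)/(6.077789) = 0.856213

0.85621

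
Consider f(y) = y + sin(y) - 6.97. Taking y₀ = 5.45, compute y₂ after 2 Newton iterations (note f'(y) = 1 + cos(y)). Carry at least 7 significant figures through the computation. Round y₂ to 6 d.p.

y_0 = 5.450000: f = -2.260077, f' = 1.672522 → y_1 = 5.450000 - (-2.260077)/(1.672522) = 6.801299
y_1 = 6.801299: f = 0.326542, f' = 1.868755 → y_2 = 6.801299 - (0.326542)/(1.868755) = 6.626562

6.626562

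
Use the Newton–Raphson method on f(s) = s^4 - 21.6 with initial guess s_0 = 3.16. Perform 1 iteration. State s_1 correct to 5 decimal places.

2.54113

Newton update: s ← s − f(s)/f'(s).
f'(s) = 4s^3
s_0 = 3.160000: f = 78.112207, f' = 126.217984 → s_1 = 3.160000 - (78.112207)/(126.217984) = 2.541133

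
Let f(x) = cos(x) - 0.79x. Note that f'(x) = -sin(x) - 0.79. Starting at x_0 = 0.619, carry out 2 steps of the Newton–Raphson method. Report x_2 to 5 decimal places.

x_0 = 0.619000: f = 0.325449, f' = -1.370221 → x_1 = 0.619000 - (0.325449)/(-1.370221) = 0.856516
x_1 = 0.856516: f = -0.021573, f' = -1.545565 → x_2 = 0.856516 - (-0.021573)/(-1.545565) = 0.842557

0.84256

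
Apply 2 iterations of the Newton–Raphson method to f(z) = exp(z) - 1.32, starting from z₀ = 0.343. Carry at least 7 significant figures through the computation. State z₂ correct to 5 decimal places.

Newton update: z ← z − f(z)/f'(z).
f'(z) = exp(z)
z_0 = 0.343000: f = 0.089169, f' = 1.409169 → z_1 = 0.343000 - (0.089169)/(1.409169) = 0.279722
z_1 = 0.279722: f = 0.002763, f' = 1.322763 → z_2 = 0.279722 - (0.002763)/(1.322763) = 0.277634

0.27763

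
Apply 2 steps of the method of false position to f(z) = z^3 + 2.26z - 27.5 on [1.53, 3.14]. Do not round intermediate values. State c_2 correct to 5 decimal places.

f(1.530000) = -20.460623, f(3.140000) = 10.555544
step 1: c = 2.592078, f(c) = -4.226062 < 0 → new bracket [2.592078, 3.140000]
step 2: c = 2.748729, f(c) = -0.519813 < 0 → new bracket [2.748729, 3.140000]

2.74873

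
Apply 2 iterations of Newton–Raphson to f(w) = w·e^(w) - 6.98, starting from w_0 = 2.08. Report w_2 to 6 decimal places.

1.540088

f'(w) = (w + 1)·e^(w)
w_0 = 2.080000: f = 9.669295, f' = 24.653764 → w_1 = 2.080000 - (9.669295)/(24.653764) = 1.687796
w_1 = 1.687796: f = 2.146846, f' = 14.534397 → w_2 = 1.687796 - (2.146846)/(14.534397) = 1.540088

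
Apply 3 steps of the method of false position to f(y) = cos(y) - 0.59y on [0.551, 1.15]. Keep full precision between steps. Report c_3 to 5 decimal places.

False-position update: c = (a·f(b) − b·f(a))/(f(b) − f(a)); replace the endpoint whose sign matches f(c).
f(0.551000) = 0.526911, f(1.150000) = -0.270013
step 1: c = 0.947048, f(c) = 0.025324 > 0 → new bracket [0.947048, 1.150000]
step 2: c = 0.964450, f(c) = 0.000843 > 0 → new bracket [0.964450, 1.150000]
step 3: c = 0.965028, f(c) = 0.000028 > 0 → new bracket [0.965028, 1.150000]

0.96503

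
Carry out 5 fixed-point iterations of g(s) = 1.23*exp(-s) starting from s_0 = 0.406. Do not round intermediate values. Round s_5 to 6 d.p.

0.674038

s_1 = g(0.406000) = 0.819562
s_2 = g(0.819562) = 0.541969
s_3 = g(0.541969) = 0.715371
s_4 = g(0.715371) = 0.601483
s_5 = g(0.601483) = 0.674038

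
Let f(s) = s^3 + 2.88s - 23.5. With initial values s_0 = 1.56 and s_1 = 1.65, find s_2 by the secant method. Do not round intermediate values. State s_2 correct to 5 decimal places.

2.99361

f(s_0) = -15.210784, f(s_1) = -14.255875
s_2 = 1.650000 - (-14.255875)·(1.650000 - 1.560000)/(-14.255875 - (-15.210784)) = 2.993614; f(s_2) = 11.949542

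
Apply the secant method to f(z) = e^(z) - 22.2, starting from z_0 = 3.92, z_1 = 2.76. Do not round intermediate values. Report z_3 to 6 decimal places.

3.123172

f(z_0) = 28.200445, f(z_1) = -6.400157
z_2 = 2.760000 - (-6.400157)·(2.760000 - 3.920000)/(-6.400157 - (28.200445)) = 2.974568; f(z_2) = -2.618838
z_3 = 2.974568 - (-2.618838)·(2.974568 - 2.760000)/(-2.618838 - (-6.400157)) = 3.123172; f(z_3) = 0.518325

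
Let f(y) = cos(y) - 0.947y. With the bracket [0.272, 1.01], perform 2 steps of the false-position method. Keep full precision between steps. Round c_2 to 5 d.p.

0.76166

f(0.272000) = 0.705652, f(1.010000) = -0.424609
step 1: c = 0.732753, f(c) = 0.049419 > 0 → new bracket [0.732753, 1.010000]
step 2: c = 0.761657, f(c) = 0.002405 > 0 → new bracket [0.761657, 1.010000]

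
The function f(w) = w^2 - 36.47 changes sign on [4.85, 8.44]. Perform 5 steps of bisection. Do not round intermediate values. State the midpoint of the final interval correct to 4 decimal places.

f(4.850000) = -12.947500, f(8.440000) = 34.763600 (opposite signs)
step 1: m = 6.645000, f(m) = 7.686025 > 0 → root in [4.850000, 6.645000]
step 2: m = 5.747500, f(m) = -3.436244 < 0 → root in [5.747500, 6.645000]
step 3: m = 6.196250, f(m) = 1.923514 > 0 → root in [5.747500, 6.196250]
step 4: m = 5.971875, f(m) = -0.806709 < 0 → root in [5.971875, 6.196250]
step 5: m = 6.084062, f(m) = 0.545817 > 0 → root in [5.971875, 6.084062]
Midpoint of [5.971875, 6.084062] = 6.027969

6.0280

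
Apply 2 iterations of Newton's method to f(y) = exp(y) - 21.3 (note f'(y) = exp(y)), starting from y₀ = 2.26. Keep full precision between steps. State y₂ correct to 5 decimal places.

Newton update: y ← y − f(y)/f'(y).
y_0 = 2.260000: f = -11.716911, f' = 9.583089 → y_1 = 2.260000 - (-11.716911)/(9.583089) = 3.482665
y_1 = 3.482665: f = 11.246353, f' = 32.546353 → y_2 = 3.482665 - (11.246353)/(32.546353) = 3.137117

3.13712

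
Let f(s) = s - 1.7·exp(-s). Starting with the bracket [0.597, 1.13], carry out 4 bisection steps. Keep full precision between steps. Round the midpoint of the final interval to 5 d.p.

f(0.597000) = -0.338783, f(1.130000) = 0.580843 (opposite signs)
step 1: m = 0.863500, f(m) = 0.146638 > 0 → root in [0.597000, 0.863500]
step 2: m = 0.730250, f(m) = -0.088790 < 0 → root in [0.730250, 0.863500]
step 3: m = 0.796875, f(m) = 0.030625 > 0 → root in [0.730250, 0.796875]
step 4: m = 0.763562, f(m) = -0.028643 < 0 → root in [0.763562, 0.796875]
Midpoint of [0.763562, 0.796875] = 0.780219

0.78022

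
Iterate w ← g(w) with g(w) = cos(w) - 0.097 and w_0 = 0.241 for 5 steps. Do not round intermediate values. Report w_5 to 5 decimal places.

w_1 = g(0.241000) = 0.874100
w_2 = g(0.874100) = 0.544688
w_3 = g(0.544688) = 0.758289
w_4 = g(0.758289) = 0.629014
w_5 = g(0.629014) = 0.711608

0.71161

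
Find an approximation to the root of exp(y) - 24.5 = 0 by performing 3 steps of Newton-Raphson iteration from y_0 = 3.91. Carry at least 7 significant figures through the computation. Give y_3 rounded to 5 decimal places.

Newton update: y ← y − f(y)/f'(y).
f'(y) = exp(y)
y_0 = 3.910000: f = 25.398952, f' = 49.898952 → y_1 = 3.910000 - (25.398952)/(49.898952) = 3.400992
y_1 = 3.400992: f = 5.493847, f' = 29.993847 → y_2 = 3.400992 - (5.493847)/(29.993847) = 3.217826
y_2 = 3.217826: f = 0.473780, f' = 24.973780 → y_3 = 3.217826 - (0.473780)/(24.973780) = 3.198855

3.19886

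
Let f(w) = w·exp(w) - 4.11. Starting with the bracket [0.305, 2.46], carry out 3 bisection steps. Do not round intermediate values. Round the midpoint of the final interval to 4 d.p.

1.2478

f(0.305000) = -3.696229, f(2.460000) = 24.683836 (opposite signs)
step 1: m = 1.382500, f(m) = 1.399057 > 0 → root in [0.305000, 1.382500]
step 2: m = 0.843750, f(m) = -2.148222 < 0 → root in [0.843750, 1.382500]
step 3: m = 1.113125, f(m) = -0.721808 < 0 → root in [1.113125, 1.382500]
Midpoint of [1.113125, 1.382500] = 1.247813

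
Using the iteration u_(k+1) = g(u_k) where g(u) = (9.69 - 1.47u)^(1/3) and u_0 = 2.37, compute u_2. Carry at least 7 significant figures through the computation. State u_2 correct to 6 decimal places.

1.911891

u_1 = g(2.370000) = 1.837693
u_2 = g(1.837693) = 1.911891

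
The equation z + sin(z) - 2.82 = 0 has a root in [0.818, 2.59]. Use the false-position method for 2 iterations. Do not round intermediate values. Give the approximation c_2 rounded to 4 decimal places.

f(0.818000) = -1.272220, f(2.590000) = 0.294044
step 1: c = 2.257332, f(c) = 0.210778 > 0 → new bracket [0.818000, 2.257332]
step 2: c = 2.052760, f(c) = 0.118846 > 0 → new bracket [0.818000, 2.052760]

2.0528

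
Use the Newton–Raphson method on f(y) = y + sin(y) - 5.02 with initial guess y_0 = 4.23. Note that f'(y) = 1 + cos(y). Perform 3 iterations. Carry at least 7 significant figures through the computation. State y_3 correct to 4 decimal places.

5.6849

Newton update: y ← y − f(y)/f'(y).
y_0 = 4.230000: f = -1.675889, f' = 0.536103 → y_1 = 4.230000 - (-1.675889)/(0.536103) = 7.356057
y_1 = 7.356057: f = 3.214633, f' = 1.477603 → y_2 = 7.356057 - (3.214633)/(1.477603) = 5.180484
y_2 = 5.180484: f = -0.731945, f' = 1.451187 → y_3 = 5.180484 - (-0.731945)/(1.451187) = 5.684861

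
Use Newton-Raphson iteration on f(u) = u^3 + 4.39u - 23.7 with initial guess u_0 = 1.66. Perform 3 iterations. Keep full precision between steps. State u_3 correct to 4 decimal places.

f'(u) = 3u^2 + 4.39
u_0 = 1.660000: f = -11.838304, f' = 12.656800 → u_1 = 1.660000 - (-11.838304)/(12.656800) = 2.595332
u_1 = 2.595332: f = 5.174999, f' = 24.597237 → u_2 = 2.595332 - (5.174999)/(24.597237) = 2.384942
u_2 = 2.384942: f = 0.335324, f' = 21.453846 → u_3 = 2.384942 - (0.335324)/(21.453846) = 2.369312

2.3693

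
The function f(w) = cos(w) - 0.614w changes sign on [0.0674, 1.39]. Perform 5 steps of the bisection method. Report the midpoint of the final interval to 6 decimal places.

f(0.067400) = 0.956346, f(1.390000) = -0.673647 (opposite signs)
step 1: m = 0.728700, f(m) = 0.298619 > 0 → root in [0.728700, 1.390000]
step 2: m = 1.059350, f(m) = -0.161002 < 0 → root in [0.728700, 1.059350]
step 3: m = 0.894025, f(m) = 0.077348 > 0 → root in [0.894025, 1.059350]
step 4: m = 0.976687, f(m) = -0.039916 < 0 → root in [0.894025, 0.976687]
step 5: m = 0.935356, f(m) = 0.019223 > 0 → root in [0.935356, 0.976687]
Midpoint of [0.935356, 0.976687] = 0.956022

0.956022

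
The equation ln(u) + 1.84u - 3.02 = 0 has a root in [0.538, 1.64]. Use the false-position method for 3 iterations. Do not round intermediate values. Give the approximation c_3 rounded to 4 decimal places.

False-position update: c = (a·f(b) − b·f(a))/(f(b) − f(a)); replace the endpoint whose sign matches f(c).
f(0.538000) = -2.649977, f(1.640000) = 0.492296
step 1: c = 1.467351, f(c) = 0.063384 > 0 → new bracket [0.538000, 1.467351]
step 2: c = 1.445641, f(c) = 0.008533 > 0 → new bracket [0.538000, 1.445641]
step 3: c = 1.442728, f(c) = 0.001155 > 0 → new bracket [0.538000, 1.442728]

1.4427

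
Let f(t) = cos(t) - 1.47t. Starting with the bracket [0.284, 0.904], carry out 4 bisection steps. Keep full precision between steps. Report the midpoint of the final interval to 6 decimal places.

f(0.284000) = 0.542462, f(0.904000) = -0.710408 (opposite signs)
step 1: m = 0.594000, f(m) = -0.044471 < 0 → root in [0.284000, 0.594000]
step 2: m = 0.439000, f(m) = 0.259847 > 0 → root in [0.439000, 0.594000]
step 3: m = 0.516500, f(m) = 0.110298 > 0 → root in [0.516500, 0.594000]
step 4: m = 0.555250, f(m) = 0.033551 > 0 → root in [0.555250, 0.594000]
Midpoint of [0.555250, 0.594000] = 0.574625

0.574625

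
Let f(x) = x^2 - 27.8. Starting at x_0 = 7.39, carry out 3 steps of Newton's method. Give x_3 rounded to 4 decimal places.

f'(x) = 2x
x_0 = 7.390000: f = 26.812100, f' = 14.780000 → x_1 = 7.390000 - (26.812100)/(14.780000) = 5.575920
x_1 = 5.575920: f = 3.290886, f' = 11.151840 → x_2 = 5.575920 - (3.290886)/(11.151840) = 5.280822
x_2 = 5.280822: f = 0.087083, f' = 10.561644 → x_3 = 5.280822 - (0.087083)/(10.561644) = 5.272577

5.2726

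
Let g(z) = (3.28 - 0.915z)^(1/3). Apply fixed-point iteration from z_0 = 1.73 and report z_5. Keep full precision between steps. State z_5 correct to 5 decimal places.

z_1 = g(1.730000) = 1.192792
z_2 = g(1.192792) = 1.298340
z_3 = g(1.298340) = 1.278955
z_4 = g(1.278955) = 1.282559
z_5 = g(1.282559) = 1.281891

1.28189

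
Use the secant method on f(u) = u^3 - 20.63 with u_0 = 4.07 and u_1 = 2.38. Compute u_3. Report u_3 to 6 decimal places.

2.763461

Secant update: u_(k+1) = u_k − f(u_k)·(u_k − u_(k-1))/(f(u_k) − f(u_(k-1))).
f(u_0) = 46.789143, f(u_1) = -7.148728
u_2 = 2.380000 - (-7.148728)·(2.380000 - 4.070000)/(-7.148728 - (46.789143)) = 2.603986; f(u_2) = -2.973032
u_3 = 2.603986 - (-2.973032)·(2.603986 - 2.380000)/(-2.973032 - (-7.148728)) = 2.763461; f(u_3) = 0.473775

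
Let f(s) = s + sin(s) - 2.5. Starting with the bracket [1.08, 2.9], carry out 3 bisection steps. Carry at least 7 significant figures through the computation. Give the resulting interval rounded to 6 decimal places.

f(1.080000) = -0.538042, f(2.900000) = 0.639249 (opposite signs)
step 1: m = 1.990000, f(m) = 0.403413 > 0 → root in [1.080000, 1.990000]
step 2: m = 1.535000, f(m) = 0.034359 > 0 → root in [1.080000, 1.535000]
step 3: m = 1.307500, f(m) = -0.226963 < 0 → root in [1.307500, 1.535000]

[1.307500, 1.535000]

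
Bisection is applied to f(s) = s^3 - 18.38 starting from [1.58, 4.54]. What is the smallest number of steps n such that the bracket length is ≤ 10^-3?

Initial width b − a = 4.54 − 1.58 = 2.960000.
After n steps the width is (b−a)/2^n; need (b−a)/2^n ≤ 10^-3.
So n ≥ log₂(2.960000/10^-3) = log₂(2960.0000) ≈ 11.5314.
Hence n = 12.

12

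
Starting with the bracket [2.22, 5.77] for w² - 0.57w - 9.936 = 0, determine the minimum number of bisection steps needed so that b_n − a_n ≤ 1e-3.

Initial width b − a = 5.77 − 2.22 = 3.550000.
After n steps the width is (b−a)/2^n; need (b−a)/2^n ≤ 1e-3.
So n ≥ log₂(3.550000/1e-3) = log₂(3550.0000) ≈ 11.7936.
Hence n = 12.

12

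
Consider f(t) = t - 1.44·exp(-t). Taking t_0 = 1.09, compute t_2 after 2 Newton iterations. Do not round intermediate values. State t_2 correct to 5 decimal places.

0.70866

f'(t) = 1 + 1.44·exp(-t)
t_0 = 1.090000: f = 0.605848, f' = 1.484152 → t_1 = 1.090000 - (0.605848)/(1.484152) = 0.681788
t_1 = 0.681788: f = -0.046437, f' = 1.728225 → t_2 = 0.681788 - (-0.046437)/(1.728225) = 0.708658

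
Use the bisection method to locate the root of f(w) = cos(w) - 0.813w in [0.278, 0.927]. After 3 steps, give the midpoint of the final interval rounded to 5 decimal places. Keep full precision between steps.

0.80531

f(0.278000) = 0.735592, f(0.927000) = -0.153415 (opposite signs)
step 1: m = 0.602500, f(m) = 0.334089 > 0 → root in [0.602500, 0.927000]
step 2: m = 0.764750, f(m) = 0.099814 > 0 → root in [0.764750, 0.927000]
step 3: m = 0.845875, f(m) = -0.024620 < 0 → root in [0.764750, 0.845875]
Midpoint of [0.764750, 0.845875] = 0.805313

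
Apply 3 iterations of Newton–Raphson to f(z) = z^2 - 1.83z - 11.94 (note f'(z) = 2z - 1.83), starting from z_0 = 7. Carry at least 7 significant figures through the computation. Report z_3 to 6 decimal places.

z_0 = 7.000000: f = 24.250000, f' = 12.170000 → z_1 = 7.000000 - (24.250000)/(12.170000) = 5.007395
z_1 = 5.007395: f = 3.970474, f' = 8.184790 → z_2 = 5.007395 - (3.970474)/(8.184790) = 4.522291
z_2 = 4.522291: f = 0.235326, f' = 7.214583 → z_3 = 4.522291 - (0.235326)/(7.214583) = 4.489673

4.489673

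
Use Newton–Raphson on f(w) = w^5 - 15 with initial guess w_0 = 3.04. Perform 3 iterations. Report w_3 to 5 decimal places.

1.81207

f'(w) = 5w^4
w_0 = 3.040000: f = 244.637799, f' = 427.035853 → w_1 = 3.040000 - (244.637799)/(427.035853) = 2.467126
w_1 = 2.467126: f = 76.402174, f' = 185.240193 → w_2 = 2.467126 - (76.402174)/(185.240193) = 2.054677
w_2 = 2.054677: f = 21.619921, f' = 89.113588 → w_3 = 2.054677 - (21.619921)/(89.113588) = 1.812066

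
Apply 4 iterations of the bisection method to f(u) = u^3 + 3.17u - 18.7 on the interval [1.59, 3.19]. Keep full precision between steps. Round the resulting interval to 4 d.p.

[2.1900, 2.2900]

f(1.590000) = -9.640021, f(3.190000) = 23.874059 (opposite signs)
step 1: m = 2.390000, f(m) = 2.528219 > 0 → root in [1.590000, 2.390000]
step 2: m = 1.990000, f(m) = -4.511101 < 0 → root in [1.990000, 2.390000]
step 3: m = 2.190000, f(m) = -1.254241 < 0 → root in [2.190000, 2.390000]
step 4: m = 2.290000, f(m) = 0.568289 > 0 → root in [2.190000, 2.290000]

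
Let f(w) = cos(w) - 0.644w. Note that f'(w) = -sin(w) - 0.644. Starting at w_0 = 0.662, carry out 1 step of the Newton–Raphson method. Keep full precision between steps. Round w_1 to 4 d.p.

w_0 = 0.662000: f = 0.362436, f' = -1.258696 → w_1 = 0.662000 - (0.362436)/(-1.258696) = 0.949946

0.9499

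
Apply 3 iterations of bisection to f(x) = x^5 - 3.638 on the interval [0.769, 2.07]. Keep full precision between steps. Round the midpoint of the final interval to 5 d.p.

f(0.769000) = -3.369075, f(2.070000) = 34.367962 (opposite signs)
step 1: m = 1.419500, f(m) = 2.125376 > 0 → root in [0.769000, 1.419500]
step 2: m = 1.094250, f(m) = -2.069145 < 0 → root in [1.094250, 1.419500]
step 3: m = 1.256875, f(m) = -0.501391 < 0 → root in [1.256875, 1.419500]
Midpoint of [1.256875, 1.419500] = 1.338188

1.33819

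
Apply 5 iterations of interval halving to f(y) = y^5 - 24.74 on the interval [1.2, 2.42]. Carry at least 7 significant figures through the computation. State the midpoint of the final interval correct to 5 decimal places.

f(1.200000) = -22.251680, f(2.420000) = 58.259759 (opposite signs)
step 1: m = 1.810000, f(m) = -5.313576 < 0 → root in [1.810000, 2.420000]
step 2: m = 2.115000, f(m) = 17.580604 > 0 → root in [1.810000, 2.115000]
step 3: m = 1.962500, f(m) = 4.370410 > 0 → root in [1.810000, 1.962500]
step 4: m = 1.886250, f(m) = -0.862093 < 0 → root in [1.886250, 1.962500]
step 5: m = 1.924375, f(m) = 1.650555 > 0 → root in [1.886250, 1.924375]
Midpoint of [1.886250, 1.924375] = 1.905312

1.90531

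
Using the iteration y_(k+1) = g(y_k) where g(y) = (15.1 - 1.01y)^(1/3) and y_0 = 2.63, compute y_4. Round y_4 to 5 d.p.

2.33562

y_1 = g(2.630000) = 2.317305
y_2 = g(2.317305) = 2.336746
y_3 = g(2.336746) = 2.335547
y_4 = g(2.335547) = 2.335621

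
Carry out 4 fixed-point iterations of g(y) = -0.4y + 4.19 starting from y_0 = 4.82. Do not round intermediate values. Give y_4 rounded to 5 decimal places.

y_1 = g(4.820000) = 2.262000
y_2 = g(2.262000) = 3.285200
y_3 = g(3.285200) = 2.875920
y_4 = g(2.875920) = 3.039632

3.03963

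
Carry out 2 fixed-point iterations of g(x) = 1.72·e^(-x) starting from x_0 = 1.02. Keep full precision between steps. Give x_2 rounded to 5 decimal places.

0.92506

x_1 = g(1.020000) = 0.620223
x_2 = g(0.620223) = 0.925058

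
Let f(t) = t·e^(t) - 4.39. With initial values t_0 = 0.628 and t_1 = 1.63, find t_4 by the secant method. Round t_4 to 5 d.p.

1.25939

f(t_0) = -3.213216, f(t_1) = 3.929316
t_2 = 1.630000 - (3.929316)·(1.630000 - 0.628000)/(3.929316 - (-3.213216)) = 1.078771; f(t_2) = -1.217270
t_3 = 1.078771 - (-1.217270)·(1.078771 - 1.630000)/(-1.217270 - (3.929316)) = 1.209147; f(t_3) = -0.338600
t_4 = 1.209147 - (-0.338600)·(1.209147 - 1.078771)/(-0.338600 - (-1.217270)) = 1.259389; f(t_4) = 0.047161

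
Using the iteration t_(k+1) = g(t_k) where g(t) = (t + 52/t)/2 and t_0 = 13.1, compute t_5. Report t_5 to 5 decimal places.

7.21110

t_1 = g(13.100000) = 8.534733
t_2 = g(8.534733) = 7.313742
t_3 = g(7.313742) = 7.211823
t_4 = g(7.211823) = 7.211103
t_5 = g(7.211103) = 7.211103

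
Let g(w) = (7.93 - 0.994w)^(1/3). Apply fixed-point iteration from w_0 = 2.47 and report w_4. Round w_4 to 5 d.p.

w_1 = g(2.470000) = 1.762476
w_2 = g(1.762476) = 1.834925
w_3 = g(1.834925) = 1.827767
w_4 = g(1.827767) = 1.828477

1.82848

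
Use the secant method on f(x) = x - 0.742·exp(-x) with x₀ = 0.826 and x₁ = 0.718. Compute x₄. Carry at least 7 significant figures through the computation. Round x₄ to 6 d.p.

f(x_0) = 0.501155, f(x_1) = 0.356107
x_2 = 0.718000 - (0.356107)·(0.718000 - 0.826000)/(0.356107 - (0.501155)) = 0.452849; f(x_2) = -0.018924
x_3 = 0.452849 - (-0.018924)·(0.452849 - 0.718000)/(-0.018924 - (0.356107)) = 0.466229; f(x_3) = 0.000725
x_4 = 0.466229 - (0.000725)·(0.466229 - 0.452849)/(0.000725 - (-0.018924)) = 0.465735; f(x_4) = 0.000001

0.465735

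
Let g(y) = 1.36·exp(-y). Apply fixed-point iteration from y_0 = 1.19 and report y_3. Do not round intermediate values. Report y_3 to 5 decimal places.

y_1 = g(1.190000) = 0.413741
y_2 = g(0.413741) = 0.899194
y_3 = g(0.899194) = 0.553380

0.55338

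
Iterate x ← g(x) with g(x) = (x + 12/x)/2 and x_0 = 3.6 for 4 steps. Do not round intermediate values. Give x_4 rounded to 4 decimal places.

3.4641

x_1 = g(3.600000) = 3.466667
x_2 = g(3.466667) = 3.464103
x_3 = g(3.464103) = 3.464102
x_4 = g(3.464102) = 3.464102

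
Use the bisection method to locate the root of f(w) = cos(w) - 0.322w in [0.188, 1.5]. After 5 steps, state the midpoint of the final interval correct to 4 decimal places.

f(0.188000) = 0.921844, f(1.500000) = -0.412263 (opposite signs)
step 1: m = 0.844000, f(m) = 0.392711 > 0 → root in [0.844000, 1.500000]
step 2: m = 1.172000, f(m) = 0.010925 > 0 → root in [1.172000, 1.500000]
step 3: m = 1.336000, f(m) = -0.197547 < 0 → root in [1.172000, 1.336000]
step 4: m = 1.254000, f(m) = -0.092264 < 0 → root in [1.172000, 1.254000]
step 5: m = 1.213000, f(m) = -0.040375 < 0 → root in [1.172000, 1.213000]
Midpoint of [1.172000, 1.213000] = 1.192500

1.1925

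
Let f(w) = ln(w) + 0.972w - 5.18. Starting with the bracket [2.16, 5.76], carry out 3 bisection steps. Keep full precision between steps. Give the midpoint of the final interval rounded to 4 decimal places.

f(2.160000) = -2.310372, f(5.760000) = 2.169657 (opposite signs)
step 1: m = 3.960000, f(m) = 0.045364 > 0 → root in [2.160000, 3.960000]
step 2: m = 3.060000, f(m) = -1.087265 < 0 → root in [3.060000, 3.960000]
step 3: m = 3.510000, f(m) = -0.512664 < 0 → root in [3.510000, 3.960000]
Midpoint of [3.510000, 3.960000] = 3.735000

3.7350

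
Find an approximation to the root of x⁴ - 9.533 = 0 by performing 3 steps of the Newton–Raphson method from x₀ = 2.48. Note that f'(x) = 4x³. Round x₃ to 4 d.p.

1.7589

x_0 = 2.480000: f = 28.294420, f' = 61.011968 → x_1 = 2.480000 - (28.294420)/(61.011968) = 2.016248
x_1 = 2.016248: f = 6.993307, f' = 32.786259 → x_2 = 2.016248 - (6.993307)/(32.786259) = 1.802948
x_2 = 1.802948: f = 1.033542, f' = 23.442809 → x_3 = 1.802948 - (1.033542)/(23.442809) = 1.758860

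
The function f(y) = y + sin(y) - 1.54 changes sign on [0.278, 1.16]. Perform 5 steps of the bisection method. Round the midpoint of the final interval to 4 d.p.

0.8155

f(0.278000) = -0.987567, f(1.160000) = 0.536803 (opposite signs)
step 1: m = 0.719000, f(m) = -0.162367 < 0 → root in [0.719000, 1.160000]
step 2: m = 0.939500, f(m) = 0.206763 > 0 → root in [0.719000, 0.939500]
step 3: m = 0.829250, f(m) = 0.026675 > 0 → root in [0.719000, 0.829250]
step 4: m = 0.774125, f(m) = -0.066784 < 0 → root in [0.774125, 0.829250]
step 5: m = 0.801687, f(m) = -0.019782 < 0 → root in [0.801687, 0.829250]
Midpoint of [0.801687, 0.829250] = 0.815469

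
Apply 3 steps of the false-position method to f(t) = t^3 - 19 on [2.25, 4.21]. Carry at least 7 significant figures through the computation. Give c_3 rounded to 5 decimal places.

2.63674

f(2.250000) = -7.609375, f(4.210000) = 55.618461
step 1: c = 2.485883, f(c) = -3.638201 < 0 → new bracket [2.485883, 4.210000]
step 2: c = 2.591739, f(c) = -1.590997 < 0 → new bracket [2.591739, 4.210000]
step 3: c = 2.636743, f(c) = -0.668270 < 0 → new bracket [2.636743, 4.210000]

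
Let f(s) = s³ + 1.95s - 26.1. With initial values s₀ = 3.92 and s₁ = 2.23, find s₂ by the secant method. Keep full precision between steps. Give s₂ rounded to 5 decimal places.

2.57359

f(s_0) = 41.780288, f(s_1) = -10.661933
s_2 = 2.230000 - (-10.661933)·(2.230000 - 3.920000)/(-10.661933 - (41.780288)) = 2.573591; f(s_2) = -4.035654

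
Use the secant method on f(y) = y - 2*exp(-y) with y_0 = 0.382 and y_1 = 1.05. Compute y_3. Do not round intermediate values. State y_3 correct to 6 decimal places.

0.851632

f(y_0) = -0.982990, f(y_1) = 0.350125
y_2 = 1.050000 - (0.350125)·(1.050000 - 0.382000)/(0.350125 - (-0.982990)) = 0.874559; f(y_2) = 0.040467
y_3 = 0.874559 - (0.040467)·(0.874559 - 1.050000)/(0.040467 - (0.350125)) = 0.851632; f(y_3) = -0.001804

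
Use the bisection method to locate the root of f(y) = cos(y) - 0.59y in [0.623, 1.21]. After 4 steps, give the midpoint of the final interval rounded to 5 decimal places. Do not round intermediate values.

f(0.623000) = 0.444562, f(1.210000) = -0.360881 (opposite signs)
step 1: m = 0.916500, f(m) = 0.067866 > 0 → root in [0.916500, 1.210000]
step 2: m = 1.063250, f(m) = -0.141283 < 0 → root in [0.916500, 1.063250]
step 3: m = 0.989875, f(m) = -0.035232 < 0 → root in [0.916500, 0.989875]
step 4: m = 0.953188, f(m) = 0.016707 > 0 → root in [0.953188, 0.989875]
Midpoint of [0.953188, 0.989875] = 0.971531

0.97153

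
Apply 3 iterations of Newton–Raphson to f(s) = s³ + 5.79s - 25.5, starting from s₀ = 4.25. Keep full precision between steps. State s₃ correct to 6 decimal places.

Newton update: s ← s − f(s)/f'(s).
f'(s) = 3s² + 5.79
s_0 = 4.250000: f = 75.873125, f' = 59.977500 → s_1 = 4.250000 - (75.873125)/(59.977500) = 2.984974
s_1 = 2.984974: f = 18.379311, f' = 32.520201 → s_2 = 2.984974 - (18.379311)/(32.520201) = 2.419808
s_2 = 2.419808: f = 2.679793, f' = 23.356406 → s_3 = 2.419808 - (2.679793)/(23.356406) = 2.305073

2.305073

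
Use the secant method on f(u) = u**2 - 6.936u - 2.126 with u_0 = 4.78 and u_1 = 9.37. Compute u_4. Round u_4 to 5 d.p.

7.24915

Secant update: u_(k+1) = u_k − f(u_k)·(u_k − u_(k-1))/(f(u_k) − f(u_(k-1))).
f(u_0) = -12.431680, f(u_1) = 20.680580
u_2 = 9.370000 - (20.680580)·(9.370000 - 4.780000)/(20.680580 - (-12.431680)) = 6.503271; f(u_2) = -4.940151
u_3 = 6.503271 - (-4.940151)·(6.503271 - 9.370000)/(-4.940151 - (20.680580)) = 7.056030; f(u_3) = -1.279066
u_4 = 7.056030 - (-1.279066)·(7.056030 - 6.503271)/(-1.279066 - (-4.940151)) = 7.249146; f(u_4) = 0.144040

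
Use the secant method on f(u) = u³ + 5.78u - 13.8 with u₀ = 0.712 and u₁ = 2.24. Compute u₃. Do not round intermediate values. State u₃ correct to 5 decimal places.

f(u_0) = -9.323696, f(u_1) = 10.386624
u_2 = 2.240000 - (10.386624)·(2.240000 - 0.712000)/(10.386624 - (-9.323696)) = 1.434799; f(u_2) = -2.553111
u_3 = 1.434799 - (-2.553111)·(1.434799 - 2.240000)/(-2.553111 - (10.386624)) = 1.593672; f(u_3) = -0.540986

1.59367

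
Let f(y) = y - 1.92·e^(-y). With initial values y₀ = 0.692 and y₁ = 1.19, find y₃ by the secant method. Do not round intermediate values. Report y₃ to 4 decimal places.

f(y_0) = -0.269102, f(y_1) = 0.605895
y_2 = 1.190000 - (0.605895)·(1.190000 - 0.692000)/(0.605895 - (-0.269102)) = 0.845158; f(y_2) = 0.020538
y_3 = 0.845158 - (0.020538)·(0.845158 - 1.190000)/(0.020538 - (0.605895)) = 0.833059; f(y_3) = -0.001599

0.8331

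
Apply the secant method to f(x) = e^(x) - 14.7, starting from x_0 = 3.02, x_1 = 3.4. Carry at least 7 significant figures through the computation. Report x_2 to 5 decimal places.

f(x_0) = 5.791292, f(x_1) = 15.264100
x_2 = 3.400000 - (15.264100)·(3.400000 - 3.020000)/(15.264100 - (5.791292)) = 2.787683; f(x_2) = 1.543346

2.78768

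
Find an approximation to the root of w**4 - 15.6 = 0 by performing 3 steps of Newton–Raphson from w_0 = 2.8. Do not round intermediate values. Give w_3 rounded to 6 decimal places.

f'(w) = 4w**3
w_0 = 2.800000: f = 45.865600, f' = 87.808000 → w_1 = 2.800000 - (45.865600)/(87.808000) = 2.277660
w_1 = 2.277660: f = 11.312612, f' = 47.263608 → w_2 = 2.277660 - (11.312612)/(47.263608) = 2.038309
w_2 = 2.038309: f = 1.661559, f' = 33.874275 → w_3 = 2.038309 - (1.661559)/(33.874275) = 1.989258

1.989258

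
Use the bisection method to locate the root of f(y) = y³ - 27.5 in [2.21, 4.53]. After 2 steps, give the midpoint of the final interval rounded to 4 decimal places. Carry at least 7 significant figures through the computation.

3.0800

f(2.210000) = -16.706139, f(4.530000) = 65.459677 (opposite signs)
step 1: m = 3.370000, f(m) = 10.772753 > 0 → root in [2.210000, 3.370000]
step 2: m = 2.790000, f(m) = -5.782361 < 0 → root in [2.790000, 3.370000]
Midpoint of [2.790000, 3.370000] = 3.080000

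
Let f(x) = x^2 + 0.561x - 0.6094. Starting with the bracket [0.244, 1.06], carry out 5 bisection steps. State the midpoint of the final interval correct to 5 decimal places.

0.53725

f(0.244000) = -0.412980, f(1.060000) = 1.108860 (opposite signs)
step 1: m = 0.652000, f(m) = 0.181476 > 0 → root in [0.244000, 0.652000]
step 2: m = 0.448000, f(m) = -0.157368 < 0 → root in [0.448000, 0.652000]
step 3: m = 0.550000, f(m) = 0.001650 > 0 → root in [0.448000, 0.550000]
step 4: m = 0.499000, f(m) = -0.080460 < 0 → root in [0.499000, 0.550000]
step 5: m = 0.524500, f(m) = -0.040055 < 0 → root in [0.524500, 0.550000]
Midpoint of [0.524500, 0.550000] = 0.537250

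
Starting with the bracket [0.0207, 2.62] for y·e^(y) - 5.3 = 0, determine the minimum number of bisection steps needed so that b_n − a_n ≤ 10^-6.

Initial width b − a = 2.62 − 0.0207 = 2.599300.
After n steps the width is (b−a)/2^n; need (b−a)/2^n ≤ 10^-6.
So n ≥ log₂(2.599300/10^-6) = log₂(2599300.0000) ≈ 21.3097.
Hence n = 22.

22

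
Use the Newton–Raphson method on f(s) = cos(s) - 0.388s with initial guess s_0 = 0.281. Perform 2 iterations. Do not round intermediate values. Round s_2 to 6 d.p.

Newton update: s ← s − f(s)/f'(s).
f'(s) = -sin(s) - 0.388
s_0 = 0.281000: f = 0.851751, f' = -0.665317 → s_1 = 0.281000 - (0.851751)/(-0.665317) = 1.561219
s_1 = 1.561219: f = -0.596175, f' = -1.387954 → s_2 = 1.561219 - (-0.596175)/(-1.387954) = 1.131683

1.131683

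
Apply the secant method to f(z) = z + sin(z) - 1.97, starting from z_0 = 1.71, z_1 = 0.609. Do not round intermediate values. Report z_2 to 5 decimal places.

f(z_0) = 0.730327, f(z_1) = -0.788952
z_2 = 0.609000 - (-0.788952)·(0.609000 - 1.710000)/(-0.788952 - (0.730327)) = 1.180743; f(z_2) = 0.135631

1.18074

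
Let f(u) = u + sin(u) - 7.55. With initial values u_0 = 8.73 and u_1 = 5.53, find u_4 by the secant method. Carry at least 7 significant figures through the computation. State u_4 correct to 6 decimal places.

6.932314

f(u_0) = 1.820215, f(u_1) = -2.703966
u_2 = 5.530000 - (-2.703966)·(5.530000 - 8.730000)/(-2.703966 - (1.820215)) = 7.442543; f(u_2) = 0.809090
u_3 = 7.442543 - (0.809090)·(7.442543 - 5.530000)/(0.809090 - (-2.703966)) = 7.002067; f(u_3) = 0.110610
u_4 = 7.002067 - (0.110610)·(7.002067 - 7.442543)/(0.110610 - (0.809090)) = 6.932314; f(u_4) = -0.013194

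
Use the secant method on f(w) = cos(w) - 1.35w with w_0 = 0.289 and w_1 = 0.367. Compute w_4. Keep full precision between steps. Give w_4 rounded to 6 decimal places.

f(w_0) = 0.568379, f(w_1) = 0.437958
w_2 = 0.367000 - (0.437958)·(0.367000 - 0.289000)/(0.437958 - (0.568379)) = 0.628926; f(w_2) = -0.040390
w_3 = 0.628926 - (-0.040390)·(0.628926 - 0.367000)/(-0.040390 - (0.437958)) = 0.606810; f(w_3) = 0.002278
w_4 = 0.606810 - (0.002278)·(0.606810 - 0.628926)/(0.002278 - (-0.040390)) = 0.607991; f(w_4) = 0.000010

0.607991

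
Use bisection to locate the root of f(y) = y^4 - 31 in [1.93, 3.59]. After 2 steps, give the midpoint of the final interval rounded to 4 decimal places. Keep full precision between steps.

2.5525

f(1.930000) = -17.125120, f(3.590000) = 135.103122 (opposite signs)
step 1: m = 2.760000, f(m) = 27.027830 > 0 → root in [1.930000, 2.760000]
step 2: m = 2.345000, f(m) = -0.760724 < 0 → root in [2.345000, 2.760000]
Midpoint of [2.345000, 2.760000] = 2.552500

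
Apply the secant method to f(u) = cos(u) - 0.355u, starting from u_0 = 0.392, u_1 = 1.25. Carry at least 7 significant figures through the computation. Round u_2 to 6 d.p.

f(u_0) = 0.784987, f(u_1) = -0.128428
u_2 = 1.250000 - (-0.128428)·(1.250000 - 0.392000)/(-0.128428 - (0.784987)) = 1.129364; f(u_2) = 0.026311

1.129364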